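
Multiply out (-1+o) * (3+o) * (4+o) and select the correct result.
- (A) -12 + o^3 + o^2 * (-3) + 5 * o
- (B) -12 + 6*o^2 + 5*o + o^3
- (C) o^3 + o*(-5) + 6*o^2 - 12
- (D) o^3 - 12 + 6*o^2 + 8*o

Expanding (-1+o) * (3+o) * (4+o):
= -12 + 6*o^2 + 5*o + o^3
B) -12 + 6*o^2 + 5*o + o^3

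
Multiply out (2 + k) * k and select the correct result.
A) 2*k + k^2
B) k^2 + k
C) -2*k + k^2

Expanding (2 + k) * k:
= 2*k + k^2
A) 2*k + k^2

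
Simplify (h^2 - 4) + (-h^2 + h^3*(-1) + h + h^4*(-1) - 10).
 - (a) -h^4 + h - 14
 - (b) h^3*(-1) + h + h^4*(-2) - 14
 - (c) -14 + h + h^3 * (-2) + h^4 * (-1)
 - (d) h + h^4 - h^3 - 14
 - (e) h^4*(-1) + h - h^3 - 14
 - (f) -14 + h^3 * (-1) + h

Adding the polynomials and combining like terms:
(h^2 - 4) + (-h^2 + h^3*(-1) + h + h^4*(-1) - 10)
= h^4*(-1) + h - h^3 - 14
e) h^4*(-1) + h - h^3 - 14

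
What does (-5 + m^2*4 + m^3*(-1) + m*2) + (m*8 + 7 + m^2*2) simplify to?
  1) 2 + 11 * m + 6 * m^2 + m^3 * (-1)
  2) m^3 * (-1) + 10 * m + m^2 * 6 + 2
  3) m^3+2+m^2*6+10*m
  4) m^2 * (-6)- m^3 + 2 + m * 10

Adding the polynomials and combining like terms:
(-5 + m^2*4 + m^3*(-1) + m*2) + (m*8 + 7 + m^2*2)
= m^3 * (-1) + 10 * m + m^2 * 6 + 2
2) m^3 * (-1) + 10 * m + m^2 * 6 + 2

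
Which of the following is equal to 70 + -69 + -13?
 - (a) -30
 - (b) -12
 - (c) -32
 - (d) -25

First: 70 + -69 = 1
Then: 1 + -13 = -12
b) -12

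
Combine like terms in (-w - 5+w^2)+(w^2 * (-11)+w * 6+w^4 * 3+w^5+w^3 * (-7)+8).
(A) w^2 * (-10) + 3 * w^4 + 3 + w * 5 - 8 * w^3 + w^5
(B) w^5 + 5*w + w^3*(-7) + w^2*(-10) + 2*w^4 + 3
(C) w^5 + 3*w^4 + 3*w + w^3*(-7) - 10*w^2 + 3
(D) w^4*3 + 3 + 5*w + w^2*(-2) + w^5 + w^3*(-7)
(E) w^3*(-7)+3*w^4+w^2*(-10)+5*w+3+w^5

Adding the polynomials and combining like terms:
(-w - 5 + w^2) + (w^2*(-11) + w*6 + w^4*3 + w^5 + w^3*(-7) + 8)
= w^3*(-7)+3*w^4+w^2*(-10)+5*w+3+w^5
E) w^3*(-7)+3*w^4+w^2*(-10)+5*w+3+w^5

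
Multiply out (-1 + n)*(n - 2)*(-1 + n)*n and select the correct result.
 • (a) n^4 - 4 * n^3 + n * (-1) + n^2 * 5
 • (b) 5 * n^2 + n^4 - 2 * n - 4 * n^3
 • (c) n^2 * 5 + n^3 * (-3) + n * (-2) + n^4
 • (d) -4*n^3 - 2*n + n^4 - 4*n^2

Expanding (-1 + n)*(n - 2)*(-1 + n)*n:
= 5 * n^2 + n^4 - 2 * n - 4 * n^3
b) 5 * n^2 + n^4 - 2 * n - 4 * n^3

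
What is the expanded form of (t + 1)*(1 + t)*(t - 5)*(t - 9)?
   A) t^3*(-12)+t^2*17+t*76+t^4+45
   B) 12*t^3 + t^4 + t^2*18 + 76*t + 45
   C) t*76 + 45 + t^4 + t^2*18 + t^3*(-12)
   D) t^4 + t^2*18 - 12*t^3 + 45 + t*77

Expanding (t + 1)*(1 + t)*(t - 5)*(t - 9):
= t*76 + 45 + t^4 + t^2*18 + t^3*(-12)
C) t*76 + 45 + t^4 + t^2*18 + t^3*(-12)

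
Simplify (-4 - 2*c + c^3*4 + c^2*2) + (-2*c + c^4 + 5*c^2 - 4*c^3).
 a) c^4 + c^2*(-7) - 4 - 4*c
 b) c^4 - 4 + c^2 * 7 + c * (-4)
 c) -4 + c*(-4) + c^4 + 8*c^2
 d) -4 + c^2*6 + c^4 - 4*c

Adding the polynomials and combining like terms:
(-4 - 2*c + c^3*4 + c^2*2) + (-2*c + c^4 + 5*c^2 - 4*c^3)
= c^4 - 4 + c^2 * 7 + c * (-4)
b) c^4 - 4 + c^2 * 7 + c * (-4)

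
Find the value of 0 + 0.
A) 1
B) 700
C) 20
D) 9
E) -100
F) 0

0 + 0 = 0
F) 0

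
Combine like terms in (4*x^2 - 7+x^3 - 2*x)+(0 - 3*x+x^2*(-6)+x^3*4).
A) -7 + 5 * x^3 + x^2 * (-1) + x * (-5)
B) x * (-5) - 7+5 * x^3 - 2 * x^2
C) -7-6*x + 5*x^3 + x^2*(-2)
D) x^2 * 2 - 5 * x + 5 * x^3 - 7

Adding the polynomials and combining like terms:
(4*x^2 - 7 + x^3 - 2*x) + (0 - 3*x + x^2*(-6) + x^3*4)
= x * (-5) - 7+5 * x^3 - 2 * x^2
B) x * (-5) - 7+5 * x^3 - 2 * x^2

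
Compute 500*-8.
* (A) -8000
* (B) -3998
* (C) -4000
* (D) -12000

500 * -8 = -4000
C) -4000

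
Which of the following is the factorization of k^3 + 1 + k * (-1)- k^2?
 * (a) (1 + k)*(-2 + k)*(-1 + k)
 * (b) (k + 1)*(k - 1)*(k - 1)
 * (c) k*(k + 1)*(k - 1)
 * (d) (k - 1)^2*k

We need to factor k^3 + 1 + k * (-1)- k^2.
The factored form is (k + 1)*(k - 1)*(k - 1).
b) (k + 1)*(k - 1)*(k - 1)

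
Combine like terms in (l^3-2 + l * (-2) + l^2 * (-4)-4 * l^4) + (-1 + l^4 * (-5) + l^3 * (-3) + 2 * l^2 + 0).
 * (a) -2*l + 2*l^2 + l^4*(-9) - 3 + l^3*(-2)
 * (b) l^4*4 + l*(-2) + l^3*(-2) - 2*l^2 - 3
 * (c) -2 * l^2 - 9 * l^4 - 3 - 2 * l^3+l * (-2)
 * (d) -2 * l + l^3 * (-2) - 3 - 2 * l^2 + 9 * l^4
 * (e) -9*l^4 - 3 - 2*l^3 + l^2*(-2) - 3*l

Adding the polynomials and combining like terms:
(l^3 - 2 + l*(-2) + l^2*(-4) - 4*l^4) + (-1 + l^4*(-5) + l^3*(-3) + 2*l^2 + 0)
= -2 * l^2 - 9 * l^4 - 3 - 2 * l^3+l * (-2)
c) -2 * l^2 - 9 * l^4 - 3 - 2 * l^3+l * (-2)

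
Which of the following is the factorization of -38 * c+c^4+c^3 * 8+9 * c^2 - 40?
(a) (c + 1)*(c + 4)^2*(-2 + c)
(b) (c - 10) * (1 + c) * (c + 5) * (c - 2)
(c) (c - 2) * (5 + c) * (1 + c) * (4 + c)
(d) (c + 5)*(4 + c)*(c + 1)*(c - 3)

We need to factor -38 * c+c^4+c^3 * 8+9 * c^2 - 40.
The factored form is (c - 2) * (5 + c) * (1 + c) * (4 + c).
c) (c - 2) * (5 + c) * (1 + c) * (4 + c)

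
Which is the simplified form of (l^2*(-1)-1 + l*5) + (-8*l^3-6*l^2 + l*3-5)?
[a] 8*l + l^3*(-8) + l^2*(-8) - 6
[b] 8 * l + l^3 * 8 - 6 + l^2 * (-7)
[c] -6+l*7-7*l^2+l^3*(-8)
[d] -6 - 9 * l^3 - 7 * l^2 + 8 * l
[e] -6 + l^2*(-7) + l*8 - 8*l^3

Adding the polynomials and combining like terms:
(l^2*(-1) - 1 + l*5) + (-8*l^3 - 6*l^2 + l*3 - 5)
= -6 + l^2*(-7) + l*8 - 8*l^3
e) -6 + l^2*(-7) + l*8 - 8*l^3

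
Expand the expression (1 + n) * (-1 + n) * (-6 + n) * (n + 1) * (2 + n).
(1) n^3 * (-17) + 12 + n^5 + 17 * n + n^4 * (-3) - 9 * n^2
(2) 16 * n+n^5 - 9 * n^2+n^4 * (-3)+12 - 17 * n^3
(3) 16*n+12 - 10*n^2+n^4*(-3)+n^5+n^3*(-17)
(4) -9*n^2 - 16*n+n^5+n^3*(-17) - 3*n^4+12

Expanding (1 + n) * (-1 + n) * (-6 + n) * (n + 1) * (2 + n):
= 16 * n+n^5 - 9 * n^2+n^4 * (-3)+12 - 17 * n^3
2) 16 * n+n^5 - 9 * n^2+n^4 * (-3)+12 - 17 * n^3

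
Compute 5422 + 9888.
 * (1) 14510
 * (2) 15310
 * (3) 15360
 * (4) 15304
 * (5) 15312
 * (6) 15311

5422 + 9888 = 15310
2) 15310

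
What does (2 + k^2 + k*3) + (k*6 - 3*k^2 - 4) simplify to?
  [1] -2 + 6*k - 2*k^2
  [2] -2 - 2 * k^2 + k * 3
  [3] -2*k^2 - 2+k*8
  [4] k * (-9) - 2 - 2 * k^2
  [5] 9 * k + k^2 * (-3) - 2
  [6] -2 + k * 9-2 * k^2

Adding the polynomials and combining like terms:
(2 + k^2 + k*3) + (k*6 - 3*k^2 - 4)
= -2 + k * 9-2 * k^2
6) -2 + k * 9-2 * k^2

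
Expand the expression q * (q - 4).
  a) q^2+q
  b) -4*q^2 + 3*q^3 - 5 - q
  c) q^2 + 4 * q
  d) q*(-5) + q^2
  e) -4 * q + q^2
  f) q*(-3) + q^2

Expanding q * (q - 4):
= -4 * q + q^2
e) -4 * q + q^2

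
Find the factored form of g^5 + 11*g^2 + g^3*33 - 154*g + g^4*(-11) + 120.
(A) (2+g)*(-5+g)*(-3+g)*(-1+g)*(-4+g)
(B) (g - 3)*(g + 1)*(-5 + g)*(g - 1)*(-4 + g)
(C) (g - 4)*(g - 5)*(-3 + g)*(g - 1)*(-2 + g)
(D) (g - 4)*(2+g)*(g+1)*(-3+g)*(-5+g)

We need to factor g^5 + 11*g^2 + g^3*33 - 154*g + g^4*(-11) + 120.
The factored form is (2+g)*(-5+g)*(-3+g)*(-1+g)*(-4+g).
A) (2+g)*(-5+g)*(-3+g)*(-1+g)*(-4+g)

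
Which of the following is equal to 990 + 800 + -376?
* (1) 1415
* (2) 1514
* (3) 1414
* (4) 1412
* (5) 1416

First: 990 + 800 = 1790
Then: 1790 + -376 = 1414
3) 1414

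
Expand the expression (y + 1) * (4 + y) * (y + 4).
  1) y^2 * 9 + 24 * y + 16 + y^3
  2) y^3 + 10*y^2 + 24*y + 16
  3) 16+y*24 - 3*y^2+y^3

Expanding (y + 1) * (4 + y) * (y + 4):
= y^2 * 9 + 24 * y + 16 + y^3
1) y^2 * 9 + 24 * y + 16 + y^3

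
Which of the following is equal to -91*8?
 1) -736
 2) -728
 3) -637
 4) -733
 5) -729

-91 * 8 = -728
2) -728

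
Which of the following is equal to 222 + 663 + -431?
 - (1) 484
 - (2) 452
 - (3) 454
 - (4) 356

First: 222 + 663 = 885
Then: 885 + -431 = 454
3) 454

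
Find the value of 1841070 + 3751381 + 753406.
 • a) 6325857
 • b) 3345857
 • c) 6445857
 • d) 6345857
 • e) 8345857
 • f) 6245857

First: 1841070 + 3751381 = 5592451
Then: 5592451 + 753406 = 6345857
d) 6345857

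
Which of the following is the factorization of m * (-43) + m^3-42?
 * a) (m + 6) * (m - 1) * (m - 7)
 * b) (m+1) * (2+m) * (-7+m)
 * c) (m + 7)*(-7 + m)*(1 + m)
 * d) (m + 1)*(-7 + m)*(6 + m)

We need to factor m * (-43) + m^3-42.
The factored form is (m + 1)*(-7 + m)*(6 + m).
d) (m + 1)*(-7 + m)*(6 + m)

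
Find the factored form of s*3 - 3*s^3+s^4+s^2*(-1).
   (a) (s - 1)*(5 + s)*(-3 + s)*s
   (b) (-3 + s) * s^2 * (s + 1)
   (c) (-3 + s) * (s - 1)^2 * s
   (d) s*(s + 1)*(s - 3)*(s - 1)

We need to factor s*3 - 3*s^3+s^4+s^2*(-1).
The factored form is s*(s + 1)*(s - 3)*(s - 1).
d) s*(s + 1)*(s - 3)*(s - 1)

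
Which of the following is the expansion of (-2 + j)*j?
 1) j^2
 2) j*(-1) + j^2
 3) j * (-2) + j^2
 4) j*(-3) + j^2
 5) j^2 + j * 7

Expanding (-2 + j)*j:
= j * (-2) + j^2
3) j * (-2) + j^2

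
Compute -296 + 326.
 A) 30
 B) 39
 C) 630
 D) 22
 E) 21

-296 + 326 = 30
A) 30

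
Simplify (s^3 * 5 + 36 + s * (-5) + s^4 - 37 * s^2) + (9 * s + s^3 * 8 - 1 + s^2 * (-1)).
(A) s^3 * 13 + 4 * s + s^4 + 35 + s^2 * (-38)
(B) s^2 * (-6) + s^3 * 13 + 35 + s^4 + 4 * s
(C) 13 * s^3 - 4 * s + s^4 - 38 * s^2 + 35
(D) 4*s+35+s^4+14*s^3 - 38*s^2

Adding the polynomials and combining like terms:
(s^3*5 + 36 + s*(-5) + s^4 - 37*s^2) + (9*s + s^3*8 - 1 + s^2*(-1))
= s^3 * 13 + 4 * s + s^4 + 35 + s^2 * (-38)
A) s^3 * 13 + 4 * s + s^4 + 35 + s^2 * (-38)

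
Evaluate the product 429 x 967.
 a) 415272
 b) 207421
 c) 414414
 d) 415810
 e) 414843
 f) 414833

429 * 967 = 414843
e) 414843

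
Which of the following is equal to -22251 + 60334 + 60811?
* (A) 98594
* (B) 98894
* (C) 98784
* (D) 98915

First: -22251 + 60334 = 38083
Then: 38083 + 60811 = 98894
B) 98894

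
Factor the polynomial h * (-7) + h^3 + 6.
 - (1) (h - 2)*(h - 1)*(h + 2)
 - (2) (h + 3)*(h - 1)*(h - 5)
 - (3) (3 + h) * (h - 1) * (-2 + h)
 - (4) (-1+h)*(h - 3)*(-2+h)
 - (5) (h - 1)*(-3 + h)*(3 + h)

We need to factor h * (-7) + h^3 + 6.
The factored form is (3 + h) * (h - 1) * (-2 + h).
3) (3 + h) * (h - 1) * (-2 + h)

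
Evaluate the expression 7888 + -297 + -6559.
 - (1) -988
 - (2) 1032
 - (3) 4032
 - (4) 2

First: 7888 + -297 = 7591
Then: 7591 + -6559 = 1032
2) 1032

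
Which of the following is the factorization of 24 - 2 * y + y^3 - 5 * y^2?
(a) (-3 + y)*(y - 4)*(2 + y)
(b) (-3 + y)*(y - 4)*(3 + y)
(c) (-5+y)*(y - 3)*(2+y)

We need to factor 24 - 2 * y + y^3 - 5 * y^2.
The factored form is (-3 + y)*(y - 4)*(2 + y).
a) (-3 + y)*(y - 4)*(2 + y)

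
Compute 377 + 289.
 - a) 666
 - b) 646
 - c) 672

377 + 289 = 666
a) 666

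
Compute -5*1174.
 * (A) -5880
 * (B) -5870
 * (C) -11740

-5 * 1174 = -5870
B) -5870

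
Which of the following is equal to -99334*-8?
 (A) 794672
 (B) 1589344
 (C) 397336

-99334 * -8 = 794672
A) 794672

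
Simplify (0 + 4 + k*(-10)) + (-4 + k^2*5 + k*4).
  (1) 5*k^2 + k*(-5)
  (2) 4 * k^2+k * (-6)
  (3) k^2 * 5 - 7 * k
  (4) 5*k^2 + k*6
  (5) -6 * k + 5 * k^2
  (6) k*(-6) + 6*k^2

Adding the polynomials and combining like terms:
(0 + 4 + k*(-10)) + (-4 + k^2*5 + k*4)
= -6 * k + 5 * k^2
5) -6 * k + 5 * k^2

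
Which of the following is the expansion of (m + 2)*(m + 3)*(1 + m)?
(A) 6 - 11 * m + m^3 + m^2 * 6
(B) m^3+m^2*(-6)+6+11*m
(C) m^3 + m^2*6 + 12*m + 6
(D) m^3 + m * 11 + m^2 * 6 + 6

Expanding (m + 2)*(m + 3)*(1 + m):
= m^3 + m * 11 + m^2 * 6 + 6
D) m^3 + m * 11 + m^2 * 6 + 6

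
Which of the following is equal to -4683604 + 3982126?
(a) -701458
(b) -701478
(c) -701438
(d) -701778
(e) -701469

-4683604 + 3982126 = -701478
b) -701478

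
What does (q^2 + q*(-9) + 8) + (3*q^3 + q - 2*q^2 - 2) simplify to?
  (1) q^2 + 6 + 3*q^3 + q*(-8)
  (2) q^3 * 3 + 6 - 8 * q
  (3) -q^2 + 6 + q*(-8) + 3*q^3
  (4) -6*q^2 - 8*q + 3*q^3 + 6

Adding the polynomials and combining like terms:
(q^2 + q*(-9) + 8) + (3*q^3 + q - 2*q^2 - 2)
= -q^2 + 6 + q*(-8) + 3*q^3
3) -q^2 + 6 + q*(-8) + 3*q^3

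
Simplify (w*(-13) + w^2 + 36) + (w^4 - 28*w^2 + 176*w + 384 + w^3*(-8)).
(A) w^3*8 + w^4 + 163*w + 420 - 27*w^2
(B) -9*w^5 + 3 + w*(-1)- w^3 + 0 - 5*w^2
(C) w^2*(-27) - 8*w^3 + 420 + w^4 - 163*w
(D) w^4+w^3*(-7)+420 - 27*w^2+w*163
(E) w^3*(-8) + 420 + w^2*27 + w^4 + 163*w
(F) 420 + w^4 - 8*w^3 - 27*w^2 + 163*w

Adding the polynomials and combining like terms:
(w*(-13) + w^2 + 36) + (w^4 - 28*w^2 + 176*w + 384 + w^3*(-8))
= 420 + w^4 - 8*w^3 - 27*w^2 + 163*w
F) 420 + w^4 - 8*w^3 - 27*w^2 + 163*w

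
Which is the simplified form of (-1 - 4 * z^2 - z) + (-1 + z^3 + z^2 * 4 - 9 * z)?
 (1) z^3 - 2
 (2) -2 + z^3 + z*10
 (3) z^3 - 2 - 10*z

Adding the polynomials and combining like terms:
(-1 - 4*z^2 - z) + (-1 + z^3 + z^2*4 - 9*z)
= z^3 - 2 - 10*z
3) z^3 - 2 - 10*z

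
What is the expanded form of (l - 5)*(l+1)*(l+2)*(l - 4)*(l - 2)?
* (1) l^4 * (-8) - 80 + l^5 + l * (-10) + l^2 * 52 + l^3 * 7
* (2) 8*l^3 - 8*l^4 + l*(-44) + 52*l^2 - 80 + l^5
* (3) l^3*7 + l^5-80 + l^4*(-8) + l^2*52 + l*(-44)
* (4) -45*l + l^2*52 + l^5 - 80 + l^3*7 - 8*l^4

Expanding (l - 5)*(l+1)*(l+2)*(l - 4)*(l - 2):
= l^3*7 + l^5-80 + l^4*(-8) + l^2*52 + l*(-44)
3) l^3*7 + l^5-80 + l^4*(-8) + l^2*52 + l*(-44)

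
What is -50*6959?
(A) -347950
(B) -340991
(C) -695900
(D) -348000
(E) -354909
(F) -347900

-50 * 6959 = -347950
A) -347950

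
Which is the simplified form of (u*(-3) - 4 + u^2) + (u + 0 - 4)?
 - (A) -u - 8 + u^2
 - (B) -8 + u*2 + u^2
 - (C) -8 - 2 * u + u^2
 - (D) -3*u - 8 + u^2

Adding the polynomials and combining like terms:
(u*(-3) - 4 + u^2) + (u + 0 - 4)
= -8 - 2 * u + u^2
C) -8 - 2 * u + u^2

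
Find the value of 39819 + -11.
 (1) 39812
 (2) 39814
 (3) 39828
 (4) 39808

39819 + -11 = 39808
4) 39808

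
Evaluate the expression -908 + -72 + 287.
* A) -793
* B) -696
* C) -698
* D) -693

First: -908 + -72 = -980
Then: -980 + 287 = -693
D) -693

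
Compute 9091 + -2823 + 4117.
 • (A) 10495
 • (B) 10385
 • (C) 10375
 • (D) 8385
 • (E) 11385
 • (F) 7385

First: 9091 + -2823 = 6268
Then: 6268 + 4117 = 10385
B) 10385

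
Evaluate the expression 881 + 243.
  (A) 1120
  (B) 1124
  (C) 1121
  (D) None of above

881 + 243 = 1124
B) 1124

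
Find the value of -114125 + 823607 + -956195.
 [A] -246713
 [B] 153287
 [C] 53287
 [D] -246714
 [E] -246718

First: -114125 + 823607 = 709482
Then: 709482 + -956195 = -246713
A) -246713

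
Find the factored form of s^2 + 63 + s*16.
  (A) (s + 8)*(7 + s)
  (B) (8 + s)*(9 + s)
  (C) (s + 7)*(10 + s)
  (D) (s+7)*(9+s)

We need to factor s^2 + 63 + s*16.
The factored form is (s+7)*(9+s).
D) (s+7)*(9+s)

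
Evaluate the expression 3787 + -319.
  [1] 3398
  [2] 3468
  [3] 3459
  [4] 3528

3787 + -319 = 3468
2) 3468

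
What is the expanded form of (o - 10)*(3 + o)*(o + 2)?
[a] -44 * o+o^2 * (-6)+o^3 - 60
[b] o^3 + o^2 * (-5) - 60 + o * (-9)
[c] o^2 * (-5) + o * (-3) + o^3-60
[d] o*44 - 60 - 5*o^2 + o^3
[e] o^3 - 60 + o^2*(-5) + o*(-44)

Expanding (o - 10)*(3 + o)*(o + 2):
= o^3 - 60 + o^2*(-5) + o*(-44)
e) o^3 - 60 + o^2*(-5) + o*(-44)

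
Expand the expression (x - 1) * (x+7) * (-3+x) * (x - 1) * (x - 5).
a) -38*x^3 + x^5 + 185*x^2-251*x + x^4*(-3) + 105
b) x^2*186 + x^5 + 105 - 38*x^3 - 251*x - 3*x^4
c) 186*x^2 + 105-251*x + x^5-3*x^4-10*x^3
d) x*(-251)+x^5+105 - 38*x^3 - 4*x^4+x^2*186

Expanding (x - 1) * (x+7) * (-3+x) * (x - 1) * (x - 5):
= x^2*186 + x^5 + 105 - 38*x^3 - 251*x - 3*x^4
b) x^2*186 + x^5 + 105 - 38*x^3 - 251*x - 3*x^4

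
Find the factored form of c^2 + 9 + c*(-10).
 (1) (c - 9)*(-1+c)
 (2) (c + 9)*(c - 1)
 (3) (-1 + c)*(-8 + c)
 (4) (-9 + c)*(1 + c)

We need to factor c^2 + 9 + c*(-10).
The factored form is (c - 9)*(-1+c).
1) (c - 9)*(-1+c)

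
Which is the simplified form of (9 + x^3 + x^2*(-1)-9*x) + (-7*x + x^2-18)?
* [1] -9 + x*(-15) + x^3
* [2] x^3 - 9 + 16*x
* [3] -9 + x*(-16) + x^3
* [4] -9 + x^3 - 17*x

Adding the polynomials and combining like terms:
(9 + x^3 + x^2*(-1) - 9*x) + (-7*x + x^2 - 18)
= -9 + x*(-16) + x^3
3) -9 + x*(-16) + x^3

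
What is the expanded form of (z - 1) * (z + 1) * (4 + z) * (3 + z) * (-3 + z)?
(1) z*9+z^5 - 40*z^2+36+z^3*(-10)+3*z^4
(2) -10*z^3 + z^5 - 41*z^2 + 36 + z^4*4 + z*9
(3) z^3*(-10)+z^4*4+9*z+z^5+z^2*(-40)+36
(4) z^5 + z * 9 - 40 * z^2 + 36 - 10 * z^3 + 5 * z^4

Expanding (z - 1) * (z + 1) * (4 + z) * (3 + z) * (-3 + z):
= z^3*(-10)+z^4*4+9*z+z^5+z^2*(-40)+36
3) z^3*(-10)+z^4*4+9*z+z^5+z^2*(-40)+36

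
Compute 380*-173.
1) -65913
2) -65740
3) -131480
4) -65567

380 * -173 = -65740
2) -65740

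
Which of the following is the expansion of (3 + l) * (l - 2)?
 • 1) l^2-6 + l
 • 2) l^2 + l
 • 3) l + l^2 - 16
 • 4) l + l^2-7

Expanding (3 + l) * (l - 2):
= l^2-6 + l
1) l^2-6 + l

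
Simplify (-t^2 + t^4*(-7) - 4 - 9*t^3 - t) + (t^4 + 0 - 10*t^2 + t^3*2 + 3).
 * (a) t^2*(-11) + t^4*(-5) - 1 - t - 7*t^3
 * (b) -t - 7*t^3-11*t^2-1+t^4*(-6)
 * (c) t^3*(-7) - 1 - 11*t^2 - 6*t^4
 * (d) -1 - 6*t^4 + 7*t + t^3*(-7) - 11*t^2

Adding the polynomials and combining like terms:
(-t^2 + t^4*(-7) - 4 - 9*t^3 - t) + (t^4 + 0 - 10*t^2 + t^3*2 + 3)
= -t - 7*t^3-11*t^2-1+t^4*(-6)
b) -t - 7*t^3-11*t^2-1+t^4*(-6)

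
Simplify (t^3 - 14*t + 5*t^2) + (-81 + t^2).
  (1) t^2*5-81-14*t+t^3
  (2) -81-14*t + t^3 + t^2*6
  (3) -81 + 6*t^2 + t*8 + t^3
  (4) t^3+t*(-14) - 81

Adding the polynomials and combining like terms:
(t^3 - 14*t + 5*t^2) + (-81 + t^2)
= -81-14*t + t^3 + t^2*6
2) -81-14*t + t^3 + t^2*6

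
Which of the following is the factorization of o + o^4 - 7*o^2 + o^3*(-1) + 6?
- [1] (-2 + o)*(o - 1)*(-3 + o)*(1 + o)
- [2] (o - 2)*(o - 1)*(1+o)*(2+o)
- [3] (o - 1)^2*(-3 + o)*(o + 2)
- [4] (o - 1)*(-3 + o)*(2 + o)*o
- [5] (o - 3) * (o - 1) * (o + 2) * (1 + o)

We need to factor o + o^4 - 7*o^2 + o^3*(-1) + 6.
The factored form is (o - 3) * (o - 1) * (o + 2) * (1 + o).
5) (o - 3) * (o - 1) * (o + 2) * (1 + o)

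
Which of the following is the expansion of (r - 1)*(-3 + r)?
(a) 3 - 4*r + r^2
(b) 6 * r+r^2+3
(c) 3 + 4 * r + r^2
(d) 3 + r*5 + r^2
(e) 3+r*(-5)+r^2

Expanding (r - 1)*(-3 + r):
= 3 - 4*r + r^2
a) 3 - 4*r + r^2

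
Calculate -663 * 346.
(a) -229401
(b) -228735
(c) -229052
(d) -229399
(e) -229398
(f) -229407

-663 * 346 = -229398
e) -229398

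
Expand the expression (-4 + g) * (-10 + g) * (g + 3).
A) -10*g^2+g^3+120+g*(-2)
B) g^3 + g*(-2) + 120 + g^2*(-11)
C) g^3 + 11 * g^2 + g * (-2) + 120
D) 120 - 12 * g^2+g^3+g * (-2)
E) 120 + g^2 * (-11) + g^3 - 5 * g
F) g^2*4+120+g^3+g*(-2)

Expanding (-4 + g) * (-10 + g) * (g + 3):
= g^3 + g*(-2) + 120 + g^2*(-11)
B) g^3 + g*(-2) + 120 + g^2*(-11)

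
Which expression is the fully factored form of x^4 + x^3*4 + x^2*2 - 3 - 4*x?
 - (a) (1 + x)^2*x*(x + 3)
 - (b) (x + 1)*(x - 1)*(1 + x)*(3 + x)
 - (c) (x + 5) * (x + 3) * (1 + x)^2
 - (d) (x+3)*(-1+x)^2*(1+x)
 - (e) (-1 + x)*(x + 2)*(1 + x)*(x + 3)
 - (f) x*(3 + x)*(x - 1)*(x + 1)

We need to factor x^4 + x^3*4 + x^2*2 - 3 - 4*x.
The factored form is (x + 1)*(x - 1)*(1 + x)*(3 + x).
b) (x + 1)*(x - 1)*(1 + x)*(3 + x)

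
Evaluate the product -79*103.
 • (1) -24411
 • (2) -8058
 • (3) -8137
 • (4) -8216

-79 * 103 = -8137
3) -8137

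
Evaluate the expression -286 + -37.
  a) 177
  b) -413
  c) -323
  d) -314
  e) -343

-286 + -37 = -323
c) -323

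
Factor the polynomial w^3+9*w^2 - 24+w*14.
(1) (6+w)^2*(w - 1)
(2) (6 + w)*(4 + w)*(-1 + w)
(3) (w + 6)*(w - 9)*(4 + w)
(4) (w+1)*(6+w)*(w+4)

We need to factor w^3+9*w^2 - 24+w*14.
The factored form is (6 + w)*(4 + w)*(-1 + w).
2) (6 + w)*(4 + w)*(-1 + w)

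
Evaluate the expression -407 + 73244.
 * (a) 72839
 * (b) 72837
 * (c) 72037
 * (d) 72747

-407 + 73244 = 72837
b) 72837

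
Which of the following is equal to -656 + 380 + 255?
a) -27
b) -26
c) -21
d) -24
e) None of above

First: -656 + 380 = -276
Then: -276 + 255 = -21
c) -21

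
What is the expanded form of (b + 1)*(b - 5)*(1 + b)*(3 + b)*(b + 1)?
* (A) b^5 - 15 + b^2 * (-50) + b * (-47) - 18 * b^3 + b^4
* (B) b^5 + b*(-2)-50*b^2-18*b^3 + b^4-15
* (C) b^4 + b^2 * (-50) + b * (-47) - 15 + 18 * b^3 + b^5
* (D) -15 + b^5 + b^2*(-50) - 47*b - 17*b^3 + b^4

Expanding (b + 1)*(b - 5)*(1 + b)*(3 + b)*(b + 1):
= b^5 - 15 + b^2 * (-50) + b * (-47) - 18 * b^3 + b^4
A) b^5 - 15 + b^2 * (-50) + b * (-47) - 18 * b^3 + b^4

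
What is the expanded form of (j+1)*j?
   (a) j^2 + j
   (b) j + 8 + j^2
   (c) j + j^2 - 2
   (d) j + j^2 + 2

Expanding (j+1)*j:
= j^2 + j
a) j^2 + j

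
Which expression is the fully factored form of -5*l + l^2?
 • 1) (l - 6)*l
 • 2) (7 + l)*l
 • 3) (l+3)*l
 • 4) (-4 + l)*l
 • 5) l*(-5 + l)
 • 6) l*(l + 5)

We need to factor -5*l + l^2.
The factored form is l*(-5 + l).
5) l*(-5 + l)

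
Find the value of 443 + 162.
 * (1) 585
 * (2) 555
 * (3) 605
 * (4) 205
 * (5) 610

443 + 162 = 605
3) 605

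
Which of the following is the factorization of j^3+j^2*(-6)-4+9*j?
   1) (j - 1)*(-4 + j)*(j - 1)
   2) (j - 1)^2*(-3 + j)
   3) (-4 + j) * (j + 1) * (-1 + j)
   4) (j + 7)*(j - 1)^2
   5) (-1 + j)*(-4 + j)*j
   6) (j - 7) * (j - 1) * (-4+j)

We need to factor j^3+j^2*(-6)-4+9*j.
The factored form is (j - 1)*(-4 + j)*(j - 1).
1) (j - 1)*(-4 + j)*(j - 1)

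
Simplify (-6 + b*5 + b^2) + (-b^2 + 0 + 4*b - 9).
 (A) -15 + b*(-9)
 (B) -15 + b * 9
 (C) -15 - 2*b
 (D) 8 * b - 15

Adding the polynomials and combining like terms:
(-6 + b*5 + b^2) + (-b^2 + 0 + 4*b - 9)
= -15 + b * 9
B) -15 + b * 9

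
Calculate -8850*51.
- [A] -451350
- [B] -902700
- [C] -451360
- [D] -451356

-8850 * 51 = -451350
A) -451350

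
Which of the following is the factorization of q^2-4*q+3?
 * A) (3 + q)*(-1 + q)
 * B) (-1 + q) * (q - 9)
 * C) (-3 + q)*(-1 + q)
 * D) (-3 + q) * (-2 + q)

We need to factor q^2-4*q+3.
The factored form is (-3 + q)*(-1 + q).
C) (-3 + q)*(-1 + q)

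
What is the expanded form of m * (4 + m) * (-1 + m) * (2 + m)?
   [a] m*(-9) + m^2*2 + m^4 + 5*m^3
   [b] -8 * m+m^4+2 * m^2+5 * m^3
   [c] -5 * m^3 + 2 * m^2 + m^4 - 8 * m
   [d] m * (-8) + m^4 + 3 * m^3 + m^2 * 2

Expanding m * (4 + m) * (-1 + m) * (2 + m):
= -8 * m+m^4+2 * m^2+5 * m^3
b) -8 * m+m^4+2 * m^2+5 * m^3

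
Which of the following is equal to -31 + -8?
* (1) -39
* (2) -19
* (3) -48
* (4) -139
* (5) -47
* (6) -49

-31 + -8 = -39
1) -39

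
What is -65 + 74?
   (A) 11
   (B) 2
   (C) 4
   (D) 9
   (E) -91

-65 + 74 = 9
D) 9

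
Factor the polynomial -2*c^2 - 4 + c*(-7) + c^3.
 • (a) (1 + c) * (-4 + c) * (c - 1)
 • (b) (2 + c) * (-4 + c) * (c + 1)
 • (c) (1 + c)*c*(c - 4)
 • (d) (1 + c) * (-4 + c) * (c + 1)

We need to factor -2*c^2 - 4 + c*(-7) + c^3.
The factored form is (1 + c) * (-4 + c) * (c + 1).
d) (1 + c) * (-4 + c) * (c + 1)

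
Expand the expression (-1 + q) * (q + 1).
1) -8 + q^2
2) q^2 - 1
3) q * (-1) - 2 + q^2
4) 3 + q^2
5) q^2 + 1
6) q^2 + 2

Expanding (-1 + q) * (q + 1):
= q^2 - 1
2) q^2 - 1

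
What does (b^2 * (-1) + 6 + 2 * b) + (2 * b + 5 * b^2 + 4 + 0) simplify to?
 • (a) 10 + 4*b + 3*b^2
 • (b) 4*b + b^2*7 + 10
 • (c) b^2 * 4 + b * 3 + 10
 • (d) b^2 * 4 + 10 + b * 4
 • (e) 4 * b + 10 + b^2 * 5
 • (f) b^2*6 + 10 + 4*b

Adding the polynomials and combining like terms:
(b^2*(-1) + 6 + 2*b) + (2*b + 5*b^2 + 4 + 0)
= b^2 * 4 + 10 + b * 4
d) b^2 * 4 + 10 + b * 4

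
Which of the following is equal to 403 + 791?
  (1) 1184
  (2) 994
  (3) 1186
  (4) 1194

403 + 791 = 1194
4) 1194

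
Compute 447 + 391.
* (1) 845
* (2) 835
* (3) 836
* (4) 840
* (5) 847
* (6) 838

447 + 391 = 838
6) 838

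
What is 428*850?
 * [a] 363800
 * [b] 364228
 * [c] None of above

428 * 850 = 363800
a) 363800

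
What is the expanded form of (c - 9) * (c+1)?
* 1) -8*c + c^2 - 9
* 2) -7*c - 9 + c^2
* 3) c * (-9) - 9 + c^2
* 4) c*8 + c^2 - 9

Expanding (c - 9) * (c+1):
= -8*c + c^2 - 9
1) -8*c + c^2 - 9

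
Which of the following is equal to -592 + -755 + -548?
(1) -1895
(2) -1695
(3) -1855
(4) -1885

First: -592 + -755 = -1347
Then: -1347 + -548 = -1895
1) -1895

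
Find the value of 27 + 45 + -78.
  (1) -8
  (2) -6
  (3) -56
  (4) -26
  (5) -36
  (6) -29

First: 27 + 45 = 72
Then: 72 + -78 = -6
2) -6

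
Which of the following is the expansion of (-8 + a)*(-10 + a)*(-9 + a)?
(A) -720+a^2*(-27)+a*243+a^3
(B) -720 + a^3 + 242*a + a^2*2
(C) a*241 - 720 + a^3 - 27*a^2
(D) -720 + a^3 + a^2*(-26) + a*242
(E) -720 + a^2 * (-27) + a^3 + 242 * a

Expanding (-8 + a)*(-10 + a)*(-9 + a):
= -720 + a^2 * (-27) + a^3 + 242 * a
E) -720 + a^2 * (-27) + a^3 + 242 * a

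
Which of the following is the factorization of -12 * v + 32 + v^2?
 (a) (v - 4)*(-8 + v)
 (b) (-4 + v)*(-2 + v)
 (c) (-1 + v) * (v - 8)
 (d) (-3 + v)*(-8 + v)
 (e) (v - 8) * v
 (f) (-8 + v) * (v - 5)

We need to factor -12 * v + 32 + v^2.
The factored form is (v - 4)*(-8 + v).
a) (v - 4)*(-8 + v)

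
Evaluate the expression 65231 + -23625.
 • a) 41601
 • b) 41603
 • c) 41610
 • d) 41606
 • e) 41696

65231 + -23625 = 41606
d) 41606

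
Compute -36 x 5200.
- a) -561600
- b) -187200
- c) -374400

-36 * 5200 = -187200
b) -187200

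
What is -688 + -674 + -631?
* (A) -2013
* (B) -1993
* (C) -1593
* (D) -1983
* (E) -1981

First: -688 + -674 = -1362
Then: -1362 + -631 = -1993
B) -1993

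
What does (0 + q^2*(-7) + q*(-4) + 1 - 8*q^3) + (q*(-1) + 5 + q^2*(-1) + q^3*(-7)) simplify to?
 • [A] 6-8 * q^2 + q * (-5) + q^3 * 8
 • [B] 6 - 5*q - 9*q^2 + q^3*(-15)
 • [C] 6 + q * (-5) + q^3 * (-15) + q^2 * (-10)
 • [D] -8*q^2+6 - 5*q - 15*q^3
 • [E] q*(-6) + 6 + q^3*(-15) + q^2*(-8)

Adding the polynomials and combining like terms:
(0 + q^2*(-7) + q*(-4) + 1 - 8*q^3) + (q*(-1) + 5 + q^2*(-1) + q^3*(-7))
= -8*q^2+6 - 5*q - 15*q^3
D) -8*q^2+6 - 5*q - 15*q^3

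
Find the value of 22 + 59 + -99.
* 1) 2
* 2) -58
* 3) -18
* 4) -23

First: 22 + 59 = 81
Then: 81 + -99 = -18
3) -18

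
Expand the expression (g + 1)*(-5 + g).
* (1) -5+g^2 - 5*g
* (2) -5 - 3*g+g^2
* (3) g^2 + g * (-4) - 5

Expanding (g + 1)*(-5 + g):
= g^2 + g * (-4) - 5
3) g^2 + g * (-4) - 5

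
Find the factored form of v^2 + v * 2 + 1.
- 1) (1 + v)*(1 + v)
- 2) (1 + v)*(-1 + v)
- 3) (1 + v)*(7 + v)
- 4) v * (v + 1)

We need to factor v^2 + v * 2 + 1.
The factored form is (1 + v)*(1 + v).
1) (1 + v)*(1 + v)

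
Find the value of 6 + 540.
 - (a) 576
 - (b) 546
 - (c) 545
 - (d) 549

6 + 540 = 546
b) 546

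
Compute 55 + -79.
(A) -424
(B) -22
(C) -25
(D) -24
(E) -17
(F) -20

55 + -79 = -24
D) -24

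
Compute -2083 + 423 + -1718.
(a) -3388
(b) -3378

First: -2083 + 423 = -1660
Then: -1660 + -1718 = -3378
b) -3378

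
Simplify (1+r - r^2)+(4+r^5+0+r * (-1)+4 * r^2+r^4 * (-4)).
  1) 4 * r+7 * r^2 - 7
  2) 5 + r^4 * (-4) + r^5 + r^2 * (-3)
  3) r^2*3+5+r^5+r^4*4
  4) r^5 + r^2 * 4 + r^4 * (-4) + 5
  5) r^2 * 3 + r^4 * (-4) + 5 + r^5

Adding the polynomials and combining like terms:
(1 + r - r^2) + (4 + r^5 + 0 + r*(-1) + 4*r^2 + r^4*(-4))
= r^2 * 3 + r^4 * (-4) + 5 + r^5
5) r^2 * 3 + r^4 * (-4) + 5 + r^5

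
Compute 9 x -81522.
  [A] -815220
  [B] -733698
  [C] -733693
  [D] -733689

9 * -81522 = -733698
B) -733698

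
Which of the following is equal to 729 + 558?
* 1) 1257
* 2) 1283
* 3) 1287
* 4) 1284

729 + 558 = 1287
3) 1287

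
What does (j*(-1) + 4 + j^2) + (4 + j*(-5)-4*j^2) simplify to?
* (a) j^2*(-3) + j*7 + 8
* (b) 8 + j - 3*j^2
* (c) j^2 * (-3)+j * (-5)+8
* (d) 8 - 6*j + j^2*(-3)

Adding the polynomials and combining like terms:
(j*(-1) + 4 + j^2) + (4 + j*(-5) - 4*j^2)
= 8 - 6*j + j^2*(-3)
d) 8 - 6*j + j^2*(-3)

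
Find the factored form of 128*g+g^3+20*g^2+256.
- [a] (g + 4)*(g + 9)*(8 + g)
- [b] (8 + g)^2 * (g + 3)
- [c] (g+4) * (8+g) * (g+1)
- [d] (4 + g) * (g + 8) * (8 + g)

We need to factor 128*g+g^3+20*g^2+256.
The factored form is (4 + g) * (g + 8) * (8 + g).
d) (4 + g) * (g + 8) * (8 + g)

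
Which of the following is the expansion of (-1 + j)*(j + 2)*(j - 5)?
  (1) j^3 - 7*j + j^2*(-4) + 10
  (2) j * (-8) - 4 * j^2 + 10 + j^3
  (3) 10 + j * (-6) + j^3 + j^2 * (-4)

Expanding (-1 + j)*(j + 2)*(j - 5):
= j^3 - 7*j + j^2*(-4) + 10
1) j^3 - 7*j + j^2*(-4) + 10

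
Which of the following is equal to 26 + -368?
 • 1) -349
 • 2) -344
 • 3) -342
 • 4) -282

26 + -368 = -342
3) -342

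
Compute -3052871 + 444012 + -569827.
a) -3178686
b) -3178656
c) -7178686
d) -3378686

First: -3052871 + 444012 = -2608859
Then: -2608859 + -569827 = -3178686
a) -3178686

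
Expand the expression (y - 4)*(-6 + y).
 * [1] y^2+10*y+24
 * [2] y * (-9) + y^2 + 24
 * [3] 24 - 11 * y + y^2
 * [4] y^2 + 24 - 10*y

Expanding (y - 4)*(-6 + y):
= y^2 + 24 - 10*y
4) y^2 + 24 - 10*y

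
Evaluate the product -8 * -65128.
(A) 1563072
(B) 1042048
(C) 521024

-8 * -65128 = 521024
C) 521024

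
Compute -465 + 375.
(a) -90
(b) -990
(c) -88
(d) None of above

-465 + 375 = -90
a) -90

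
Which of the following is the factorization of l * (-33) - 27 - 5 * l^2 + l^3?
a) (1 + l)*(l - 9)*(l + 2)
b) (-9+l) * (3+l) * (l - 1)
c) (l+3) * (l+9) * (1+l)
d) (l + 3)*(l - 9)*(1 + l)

We need to factor l * (-33) - 27 - 5 * l^2 + l^3.
The factored form is (l + 3)*(l - 9)*(1 + l).
d) (l + 3)*(l - 9)*(1 + l)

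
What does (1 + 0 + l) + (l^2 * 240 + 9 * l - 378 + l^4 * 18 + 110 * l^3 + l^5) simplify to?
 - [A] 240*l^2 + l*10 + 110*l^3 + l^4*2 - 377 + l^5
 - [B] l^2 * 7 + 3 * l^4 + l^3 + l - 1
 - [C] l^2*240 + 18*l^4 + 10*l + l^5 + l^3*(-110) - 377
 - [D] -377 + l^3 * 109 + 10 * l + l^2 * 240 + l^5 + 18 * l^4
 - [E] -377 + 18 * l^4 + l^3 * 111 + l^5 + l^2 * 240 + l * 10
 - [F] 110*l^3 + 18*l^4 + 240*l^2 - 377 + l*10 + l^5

Adding the polynomials and combining like terms:
(1 + 0 + l) + (l^2*240 + 9*l - 378 + l^4*18 + 110*l^3 + l^5)
= 110*l^3 + 18*l^4 + 240*l^2 - 377 + l*10 + l^5
F) 110*l^3 + 18*l^4 + 240*l^2 - 377 + l*10 + l^5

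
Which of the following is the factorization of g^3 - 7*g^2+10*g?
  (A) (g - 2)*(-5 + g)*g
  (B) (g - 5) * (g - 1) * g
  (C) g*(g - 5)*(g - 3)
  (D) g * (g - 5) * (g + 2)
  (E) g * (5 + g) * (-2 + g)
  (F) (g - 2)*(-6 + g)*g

We need to factor g^3 - 7*g^2+10*g.
The factored form is (g - 2)*(-5 + g)*g.
A) (g - 2)*(-5 + g)*g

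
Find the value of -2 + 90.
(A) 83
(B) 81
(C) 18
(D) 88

-2 + 90 = 88
D) 88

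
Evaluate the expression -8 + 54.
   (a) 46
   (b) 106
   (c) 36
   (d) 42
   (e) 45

-8 + 54 = 46
a) 46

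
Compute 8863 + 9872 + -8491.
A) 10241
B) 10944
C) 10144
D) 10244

First: 8863 + 9872 = 18735
Then: 18735 + -8491 = 10244
D) 10244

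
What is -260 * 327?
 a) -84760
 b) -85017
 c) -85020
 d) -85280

-260 * 327 = -85020
c) -85020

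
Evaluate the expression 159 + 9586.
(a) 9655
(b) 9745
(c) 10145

159 + 9586 = 9745
b) 9745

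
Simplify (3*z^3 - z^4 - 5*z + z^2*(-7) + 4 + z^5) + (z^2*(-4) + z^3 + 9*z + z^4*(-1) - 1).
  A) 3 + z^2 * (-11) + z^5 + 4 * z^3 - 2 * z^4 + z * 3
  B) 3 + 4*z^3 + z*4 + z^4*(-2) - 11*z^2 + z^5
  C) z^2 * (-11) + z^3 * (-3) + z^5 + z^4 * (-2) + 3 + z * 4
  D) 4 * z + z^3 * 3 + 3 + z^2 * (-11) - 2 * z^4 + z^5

Adding the polynomials and combining like terms:
(3*z^3 - z^4 - 5*z + z^2*(-7) + 4 + z^5) + (z^2*(-4) + z^3 + 9*z + z^4*(-1) - 1)
= 3 + 4*z^3 + z*4 + z^4*(-2) - 11*z^2 + z^5
B) 3 + 4*z^3 + z*4 + z^4*(-2) - 11*z^2 + z^5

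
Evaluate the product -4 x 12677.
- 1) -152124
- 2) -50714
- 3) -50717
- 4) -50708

-4 * 12677 = -50708
4) -50708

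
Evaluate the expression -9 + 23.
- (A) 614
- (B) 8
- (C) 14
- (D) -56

-9 + 23 = 14
C) 14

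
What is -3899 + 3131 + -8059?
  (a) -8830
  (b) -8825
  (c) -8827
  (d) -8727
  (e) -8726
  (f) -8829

First: -3899 + 3131 = -768
Then: -768 + -8059 = -8827
c) -8827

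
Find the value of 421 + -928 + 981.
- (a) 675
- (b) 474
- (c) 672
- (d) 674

First: 421 + -928 = -507
Then: -507 + 981 = 474
b) 474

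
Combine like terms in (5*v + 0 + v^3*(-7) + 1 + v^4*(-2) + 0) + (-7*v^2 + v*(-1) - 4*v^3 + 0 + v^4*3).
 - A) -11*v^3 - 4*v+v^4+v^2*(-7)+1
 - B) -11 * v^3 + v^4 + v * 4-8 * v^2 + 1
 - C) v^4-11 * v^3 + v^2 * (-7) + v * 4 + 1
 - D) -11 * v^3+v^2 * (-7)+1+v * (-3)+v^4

Adding the polynomials and combining like terms:
(5*v + 0 + v^3*(-7) + 1 + v^4*(-2) + 0) + (-7*v^2 + v*(-1) - 4*v^3 + 0 + v^4*3)
= v^4-11 * v^3 + v^2 * (-7) + v * 4 + 1
C) v^4-11 * v^3 + v^2 * (-7) + v * 4 + 1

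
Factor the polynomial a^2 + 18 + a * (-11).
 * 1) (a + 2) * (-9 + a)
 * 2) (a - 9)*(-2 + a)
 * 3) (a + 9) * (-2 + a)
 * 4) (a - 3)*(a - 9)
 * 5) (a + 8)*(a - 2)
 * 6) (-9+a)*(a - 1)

We need to factor a^2 + 18 + a * (-11).
The factored form is (a - 9)*(-2 + a).
2) (a - 9)*(-2 + a)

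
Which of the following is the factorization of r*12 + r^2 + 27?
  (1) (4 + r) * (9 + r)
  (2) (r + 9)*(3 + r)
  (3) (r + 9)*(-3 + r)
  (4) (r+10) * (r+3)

We need to factor r*12 + r^2 + 27.
The factored form is (r + 9)*(3 + r).
2) (r + 9)*(3 + r)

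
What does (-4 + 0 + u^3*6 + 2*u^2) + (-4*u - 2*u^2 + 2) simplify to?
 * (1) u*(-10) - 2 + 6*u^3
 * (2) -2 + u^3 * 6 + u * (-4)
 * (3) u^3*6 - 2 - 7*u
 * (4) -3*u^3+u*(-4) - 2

Adding the polynomials and combining like terms:
(-4 + 0 + u^3*6 + 2*u^2) + (-4*u - 2*u^2 + 2)
= -2 + u^3 * 6 + u * (-4)
2) -2 + u^3 * 6 + u * (-4)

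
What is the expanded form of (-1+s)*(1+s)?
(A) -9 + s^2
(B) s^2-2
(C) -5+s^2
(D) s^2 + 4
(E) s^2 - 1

Expanding (-1+s)*(1+s):
= s^2 - 1
E) s^2 - 1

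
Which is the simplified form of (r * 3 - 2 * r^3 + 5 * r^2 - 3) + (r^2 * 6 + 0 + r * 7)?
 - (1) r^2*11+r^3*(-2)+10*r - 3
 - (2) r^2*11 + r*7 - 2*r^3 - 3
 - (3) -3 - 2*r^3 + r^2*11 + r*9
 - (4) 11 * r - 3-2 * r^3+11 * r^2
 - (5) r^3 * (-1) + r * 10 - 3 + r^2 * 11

Adding the polynomials and combining like terms:
(r*3 - 2*r^3 + 5*r^2 - 3) + (r^2*6 + 0 + r*7)
= r^2*11+r^3*(-2)+10*r - 3
1) r^2*11+r^3*(-2)+10*r - 3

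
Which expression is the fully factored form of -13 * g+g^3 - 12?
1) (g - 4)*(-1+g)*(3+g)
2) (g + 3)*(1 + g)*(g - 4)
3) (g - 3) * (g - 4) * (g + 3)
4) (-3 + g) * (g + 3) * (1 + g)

We need to factor -13 * g+g^3 - 12.
The factored form is (g + 3)*(1 + g)*(g - 4).
2) (g + 3)*(1 + g)*(g - 4)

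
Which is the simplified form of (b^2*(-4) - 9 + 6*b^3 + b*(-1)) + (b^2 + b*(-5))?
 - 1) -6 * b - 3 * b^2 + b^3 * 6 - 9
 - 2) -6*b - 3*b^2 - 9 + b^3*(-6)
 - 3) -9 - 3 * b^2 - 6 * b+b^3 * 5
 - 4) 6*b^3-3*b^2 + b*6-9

Adding the polynomials and combining like terms:
(b^2*(-4) - 9 + 6*b^3 + b*(-1)) + (b^2 + b*(-5))
= -6 * b - 3 * b^2 + b^3 * 6 - 9
1) -6 * b - 3 * b^2 + b^3 * 6 - 9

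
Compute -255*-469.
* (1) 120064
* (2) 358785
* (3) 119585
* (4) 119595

-255 * -469 = 119595
4) 119595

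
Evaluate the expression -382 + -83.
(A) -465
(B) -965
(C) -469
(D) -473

-382 + -83 = -465
A) -465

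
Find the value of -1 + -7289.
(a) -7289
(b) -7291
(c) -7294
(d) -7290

-1 + -7289 = -7290
d) -7290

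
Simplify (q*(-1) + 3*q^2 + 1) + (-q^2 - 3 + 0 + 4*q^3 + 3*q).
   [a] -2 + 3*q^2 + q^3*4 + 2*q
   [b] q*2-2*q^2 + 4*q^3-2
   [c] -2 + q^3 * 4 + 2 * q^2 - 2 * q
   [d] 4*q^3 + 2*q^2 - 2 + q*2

Adding the polynomials and combining like terms:
(q*(-1) + 3*q^2 + 1) + (-q^2 - 3 + 0 + 4*q^3 + 3*q)
= 4*q^3 + 2*q^2 - 2 + q*2
d) 4*q^3 + 2*q^2 - 2 + q*2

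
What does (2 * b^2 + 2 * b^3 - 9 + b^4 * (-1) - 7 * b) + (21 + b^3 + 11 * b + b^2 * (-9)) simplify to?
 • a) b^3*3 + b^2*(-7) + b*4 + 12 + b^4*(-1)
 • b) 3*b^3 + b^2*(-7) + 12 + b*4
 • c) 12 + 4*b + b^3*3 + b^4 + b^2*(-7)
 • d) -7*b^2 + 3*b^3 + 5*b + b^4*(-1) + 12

Adding the polynomials and combining like terms:
(2*b^2 + 2*b^3 - 9 + b^4*(-1) - 7*b) + (21 + b^3 + 11*b + b^2*(-9))
= b^3*3 + b^2*(-7) + b*4 + 12 + b^4*(-1)
a) b^3*3 + b^2*(-7) + b*4 + 12 + b^4*(-1)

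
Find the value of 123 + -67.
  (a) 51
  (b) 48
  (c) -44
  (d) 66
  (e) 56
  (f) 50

123 + -67 = 56
e) 56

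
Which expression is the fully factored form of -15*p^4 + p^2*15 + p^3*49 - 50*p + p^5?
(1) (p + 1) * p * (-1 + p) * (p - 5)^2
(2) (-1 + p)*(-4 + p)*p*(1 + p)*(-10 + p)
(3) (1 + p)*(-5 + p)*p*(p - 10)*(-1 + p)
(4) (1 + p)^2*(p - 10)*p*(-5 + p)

We need to factor -15*p^4 + p^2*15 + p^3*49 - 50*p + p^5.
The factored form is (1 + p)*(-5 + p)*p*(p - 10)*(-1 + p).
3) (1 + p)*(-5 + p)*p*(p - 10)*(-1 + p)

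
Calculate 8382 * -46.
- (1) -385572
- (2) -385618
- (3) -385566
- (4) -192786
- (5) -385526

8382 * -46 = -385572
1) -385572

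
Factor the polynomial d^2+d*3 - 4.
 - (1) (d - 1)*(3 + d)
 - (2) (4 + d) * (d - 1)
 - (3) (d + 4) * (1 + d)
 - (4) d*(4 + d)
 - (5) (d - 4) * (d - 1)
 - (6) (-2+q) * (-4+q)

We need to factor d^2+d*3 - 4.
The factored form is (4 + d) * (d - 1).
2) (4 + d) * (d - 1)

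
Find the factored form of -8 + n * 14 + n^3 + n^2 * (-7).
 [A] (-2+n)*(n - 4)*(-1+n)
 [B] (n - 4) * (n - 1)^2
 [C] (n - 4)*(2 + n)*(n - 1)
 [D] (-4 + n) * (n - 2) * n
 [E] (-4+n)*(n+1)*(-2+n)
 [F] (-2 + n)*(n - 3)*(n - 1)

We need to factor -8 + n * 14 + n^3 + n^2 * (-7).
The factored form is (-2+n)*(n - 4)*(-1+n).
A) (-2+n)*(n - 4)*(-1+n)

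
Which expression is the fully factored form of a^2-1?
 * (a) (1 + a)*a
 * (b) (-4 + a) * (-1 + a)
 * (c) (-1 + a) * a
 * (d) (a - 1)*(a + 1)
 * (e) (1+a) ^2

We need to factor a^2-1.
The factored form is (a - 1)*(a + 1).
d) (a - 1)*(a + 1)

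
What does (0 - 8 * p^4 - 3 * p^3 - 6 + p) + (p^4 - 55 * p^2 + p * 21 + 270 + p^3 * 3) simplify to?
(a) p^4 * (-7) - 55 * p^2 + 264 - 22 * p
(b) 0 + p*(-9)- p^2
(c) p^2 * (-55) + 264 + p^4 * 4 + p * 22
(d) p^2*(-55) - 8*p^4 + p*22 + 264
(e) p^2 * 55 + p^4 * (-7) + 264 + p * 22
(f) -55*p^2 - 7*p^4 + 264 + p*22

Adding the polynomials and combining like terms:
(0 - 8*p^4 - 3*p^3 - 6 + p) + (p^4 - 55*p^2 + p*21 + 270 + p^3*3)
= -55*p^2 - 7*p^4 + 264 + p*22
f) -55*p^2 - 7*p^4 + 264 + p*22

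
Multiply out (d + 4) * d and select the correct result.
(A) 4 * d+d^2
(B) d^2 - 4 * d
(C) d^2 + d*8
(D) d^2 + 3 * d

Expanding (d + 4) * d:
= 4 * d+d^2
A) 4 * d+d^2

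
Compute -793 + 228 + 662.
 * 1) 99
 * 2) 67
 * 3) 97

First: -793 + 228 = -565
Then: -565 + 662 = 97
3) 97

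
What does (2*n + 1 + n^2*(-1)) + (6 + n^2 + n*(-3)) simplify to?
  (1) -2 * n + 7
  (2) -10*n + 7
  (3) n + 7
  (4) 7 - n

Adding the polynomials and combining like terms:
(2*n + 1 + n^2*(-1)) + (6 + n^2 + n*(-3))
= 7 - n
4) 7 - n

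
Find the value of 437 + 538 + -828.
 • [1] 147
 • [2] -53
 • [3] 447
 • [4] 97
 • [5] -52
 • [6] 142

First: 437 + 538 = 975
Then: 975 + -828 = 147
1) 147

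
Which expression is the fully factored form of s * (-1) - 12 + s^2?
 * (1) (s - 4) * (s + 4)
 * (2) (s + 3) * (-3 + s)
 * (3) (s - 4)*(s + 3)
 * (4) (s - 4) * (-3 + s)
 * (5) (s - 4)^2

We need to factor s * (-1) - 12 + s^2.
The factored form is (s - 4)*(s + 3).
3) (s - 4)*(s + 3)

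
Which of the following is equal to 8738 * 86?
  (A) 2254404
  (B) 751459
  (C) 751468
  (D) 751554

8738 * 86 = 751468
C) 751468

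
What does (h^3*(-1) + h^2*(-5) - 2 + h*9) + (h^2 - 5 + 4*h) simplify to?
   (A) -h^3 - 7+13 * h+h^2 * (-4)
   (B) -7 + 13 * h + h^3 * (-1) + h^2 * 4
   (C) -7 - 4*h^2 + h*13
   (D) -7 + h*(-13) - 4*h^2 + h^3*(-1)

Adding the polynomials and combining like terms:
(h^3*(-1) + h^2*(-5) - 2 + h*9) + (h^2 - 5 + 4*h)
= -h^3 - 7+13 * h+h^2 * (-4)
A) -h^3 - 7+13 * h+h^2 * (-4)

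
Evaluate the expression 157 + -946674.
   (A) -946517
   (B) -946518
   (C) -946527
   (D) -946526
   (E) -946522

157 + -946674 = -946517
A) -946517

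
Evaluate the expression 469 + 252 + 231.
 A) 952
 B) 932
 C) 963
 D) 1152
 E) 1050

First: 469 + 252 = 721
Then: 721 + 231 = 952
A) 952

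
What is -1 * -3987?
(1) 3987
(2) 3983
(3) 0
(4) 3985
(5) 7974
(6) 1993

-1 * -3987 = 3987
1) 3987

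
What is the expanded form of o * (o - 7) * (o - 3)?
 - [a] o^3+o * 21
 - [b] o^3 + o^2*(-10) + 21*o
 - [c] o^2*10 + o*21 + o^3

Expanding o * (o - 7) * (o - 3):
= o^3 + o^2*(-10) + 21*o
b) o^3 + o^2*(-10) + 21*o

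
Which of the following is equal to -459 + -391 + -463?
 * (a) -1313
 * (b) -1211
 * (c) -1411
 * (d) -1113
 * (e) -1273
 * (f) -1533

First: -459 + -391 = -850
Then: -850 + -463 = -1313
a) -1313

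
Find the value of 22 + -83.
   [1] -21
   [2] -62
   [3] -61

22 + -83 = -61
3) -61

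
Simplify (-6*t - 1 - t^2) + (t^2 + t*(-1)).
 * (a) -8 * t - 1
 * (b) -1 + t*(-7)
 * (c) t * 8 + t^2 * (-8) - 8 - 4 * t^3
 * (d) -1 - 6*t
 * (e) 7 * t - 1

Adding the polynomials and combining like terms:
(-6*t - 1 - t^2) + (t^2 + t*(-1))
= -1 + t*(-7)
b) -1 + t*(-7)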